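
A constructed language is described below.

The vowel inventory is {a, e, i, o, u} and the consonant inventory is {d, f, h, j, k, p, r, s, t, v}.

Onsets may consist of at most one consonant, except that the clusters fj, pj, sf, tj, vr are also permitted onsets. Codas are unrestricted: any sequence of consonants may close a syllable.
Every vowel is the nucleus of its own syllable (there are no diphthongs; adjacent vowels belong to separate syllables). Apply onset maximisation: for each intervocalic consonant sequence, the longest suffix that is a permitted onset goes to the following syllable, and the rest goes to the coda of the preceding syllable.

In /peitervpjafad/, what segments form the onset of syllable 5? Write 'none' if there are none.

f

The vowels are e, i, e, a, a — 5 nuclei, so 5 syllables.
Between /e/ (V1) and /i/ (V2): no consonants, so the boundary falls immediately after /e/.
Between /i/ (V2) and /e/ (V3): /t/ → onset of the next syllable (single consonants are always licit onsets).
Between /e/ (V3) and /a/ (V4): /rvpj/ — longest licit onset from the right is /pj/, leaving /rv/ as coda.
Between /a/ (V4) and /a/ (V5): /f/ is a single consonant, so it becomes the next onset.
Result: pe.i.terv.pja.fad.
Syllable 5 is /fad/: onset /f/, nucleus /a/, coda /d/.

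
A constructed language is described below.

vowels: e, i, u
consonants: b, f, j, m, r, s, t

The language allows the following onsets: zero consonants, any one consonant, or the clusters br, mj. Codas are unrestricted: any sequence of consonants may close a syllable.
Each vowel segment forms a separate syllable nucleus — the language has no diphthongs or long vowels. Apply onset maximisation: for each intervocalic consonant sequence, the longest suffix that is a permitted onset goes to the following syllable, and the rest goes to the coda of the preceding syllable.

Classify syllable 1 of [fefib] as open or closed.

open

Vowels present: e, i; each is a nucleus, giving 2 syllables.
Between /e/ (V1) and /i/ (V2): /f/ → onset of the next syllable (single consonants are always licit onsets).
Putting it together: fe.fib.
Syllable 1 is /fe/; it ends in its nucleus with no coda, so it is open.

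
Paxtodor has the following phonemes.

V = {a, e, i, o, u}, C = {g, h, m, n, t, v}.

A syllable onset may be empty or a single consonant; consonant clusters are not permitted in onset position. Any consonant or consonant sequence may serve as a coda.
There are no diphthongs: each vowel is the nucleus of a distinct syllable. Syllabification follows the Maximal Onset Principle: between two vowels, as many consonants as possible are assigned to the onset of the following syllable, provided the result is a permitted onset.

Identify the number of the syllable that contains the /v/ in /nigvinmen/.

2

Vowels present: i, i, e; each is a nucleus, giving 3 syllables.
σ1/σ2 boundary: cluster /gv/ — the longest permitted-onset suffix is /v/; onset = /v/, preceding coda = /g/.
σ2/σ3 boundary: /nm/ splits as /n/ + /m/ (/m/ is the longest suffix that is a licit onset).
Putting it together: nig.vin.men.
The /v/ is in the onset of syllable 2 (/vin/).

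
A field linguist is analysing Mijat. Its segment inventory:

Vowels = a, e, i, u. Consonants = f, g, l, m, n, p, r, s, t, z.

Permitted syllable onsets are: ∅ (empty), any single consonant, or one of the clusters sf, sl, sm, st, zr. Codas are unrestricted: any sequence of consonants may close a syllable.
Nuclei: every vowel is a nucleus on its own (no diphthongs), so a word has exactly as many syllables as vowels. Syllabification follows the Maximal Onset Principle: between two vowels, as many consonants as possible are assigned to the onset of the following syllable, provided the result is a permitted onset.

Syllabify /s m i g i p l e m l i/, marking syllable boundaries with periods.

smi.gip.lem.li

Nuclei (vowels): i, i, e, i → 4 syllables.
Between /i/ (V1) and /i/ (V2): just /g/ — single C goes to the following onset.
Between /i/ (V2) and /e/ (V3): /pl/ splits as /p/ + /l/ (/l/ is the longest suffix that is a licit onset).
Between /e/ (V3) and /i/ (V4): /ml/ — longest licit onset from the right is /l/, leaving /m/ as coda.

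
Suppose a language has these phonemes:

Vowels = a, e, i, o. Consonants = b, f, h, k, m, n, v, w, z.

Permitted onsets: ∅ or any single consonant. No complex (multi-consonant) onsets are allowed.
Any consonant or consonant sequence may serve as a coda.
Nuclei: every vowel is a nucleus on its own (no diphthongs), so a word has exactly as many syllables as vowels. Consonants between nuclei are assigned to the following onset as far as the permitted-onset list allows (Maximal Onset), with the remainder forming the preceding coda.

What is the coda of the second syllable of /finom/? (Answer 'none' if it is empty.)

m

Nuclei (vowels): i, o → 2 syllables.
Between /i/ (V1) and /o/ (V2): just /n/ — single C goes to the following onset.
Result: fi.nom.
Syllable 2 is /nom/: onset /n/, nucleus /o/, coda /m/.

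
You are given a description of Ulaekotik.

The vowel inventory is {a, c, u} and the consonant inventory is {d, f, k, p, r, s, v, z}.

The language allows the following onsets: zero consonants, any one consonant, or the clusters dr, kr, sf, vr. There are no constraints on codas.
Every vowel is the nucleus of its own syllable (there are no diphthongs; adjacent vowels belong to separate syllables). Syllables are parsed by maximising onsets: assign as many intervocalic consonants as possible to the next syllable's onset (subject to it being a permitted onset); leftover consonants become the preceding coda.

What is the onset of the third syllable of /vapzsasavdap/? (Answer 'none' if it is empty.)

Vowels present: a, a, a, a; each is a nucleus, giving 4 syllables.
/a…a/ gap (V1→V2): /pzs/ — longest licit onset from the right is /s/, leaving /pz/ as coda.
/a…a/ gap (V2→V3): /s/ is a single consonant, so it becomes the next onset.
/a…a/ gap (V3→V4): /vd/ — longest licit onset from the right is /d/, leaving /v/ as coda.
Putting it together: vapz.sa.sav.dap.
Syllable 3 is /sav/: onset /s/, nucleus /a/, coda /v/.

s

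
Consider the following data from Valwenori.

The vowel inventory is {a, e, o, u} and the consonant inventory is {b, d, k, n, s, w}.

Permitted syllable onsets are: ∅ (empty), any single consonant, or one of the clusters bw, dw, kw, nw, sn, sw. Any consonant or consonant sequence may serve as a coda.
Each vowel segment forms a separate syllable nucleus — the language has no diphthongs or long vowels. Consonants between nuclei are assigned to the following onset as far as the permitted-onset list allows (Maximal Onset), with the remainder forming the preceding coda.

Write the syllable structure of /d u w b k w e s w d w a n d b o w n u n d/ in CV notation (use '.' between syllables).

CVCC.CCVCC.CCVCC.CVC.CVCC

The vowels are u, e, a, o, u — 5 nuclei, so 5 syllables.
V1 /u/ – V2 /e/: cluster /wbkw/ — the longest permitted-onset suffix is /kw/; onset = /kw/, preceding coda = /wb/.
V2 /e/ – V3 /a/: /swdw/ — longest licit onset from the right is /dw/, leaving /sw/ as coda.
V3 /a/ – V4 /o/: cluster /ndb/ — the longest permitted-onset suffix is /b/; onset = /b/, preceding coda = /nd/.
V4 /o/ – V5 /u/: /wn/; trying suffixes from longest down, /n/ is the first permitted one, so coda /w/ | onset /n/.
Putting it together: duwb.kwesw.dwand.bow.nund.
Mapping each syllable to C/V: /duwb/ → CVCC, /kwesw/ → CCVCC, /dwand/ → CCVCC, /bow/ → CVC, /nund/ → CVCC.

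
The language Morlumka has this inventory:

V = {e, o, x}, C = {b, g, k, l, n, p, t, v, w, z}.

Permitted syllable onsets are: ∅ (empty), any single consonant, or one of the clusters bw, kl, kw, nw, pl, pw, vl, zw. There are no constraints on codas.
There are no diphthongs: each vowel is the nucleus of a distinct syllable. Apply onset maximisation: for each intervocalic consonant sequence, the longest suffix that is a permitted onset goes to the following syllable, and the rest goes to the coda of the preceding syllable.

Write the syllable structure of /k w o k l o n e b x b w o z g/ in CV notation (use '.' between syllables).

The vowels are o, o, e, x, o — 5 nuclei, so 5 syllables.
/o…o/ gap (V1→V2): /kl/ — entire cluster is a permitted onset → onset /kl/, coda ∅.
/o…e/ gap (V2→V3): /n/ is a single consonant, so it becomes the next onset.
/e…x/ gap (V3→V4): /b/ is a single consonant, so it becomes the next onset.
/x…o/ gap (V4→V5): cluster /bw/ — /bw/ is itself a permitted onset, so the whole cluster goes right; preceding coda = ∅.
Putting it together: kwo.klo.ne.bx.bwozg.
Mapping each syllable to C/V: /kwo/ → CCV, /klo/ → CCV, /ne/ → CV, /bx/ → CV, /bwozg/ → CCVCC.

CCV.CCV.CV.CV.CCVCC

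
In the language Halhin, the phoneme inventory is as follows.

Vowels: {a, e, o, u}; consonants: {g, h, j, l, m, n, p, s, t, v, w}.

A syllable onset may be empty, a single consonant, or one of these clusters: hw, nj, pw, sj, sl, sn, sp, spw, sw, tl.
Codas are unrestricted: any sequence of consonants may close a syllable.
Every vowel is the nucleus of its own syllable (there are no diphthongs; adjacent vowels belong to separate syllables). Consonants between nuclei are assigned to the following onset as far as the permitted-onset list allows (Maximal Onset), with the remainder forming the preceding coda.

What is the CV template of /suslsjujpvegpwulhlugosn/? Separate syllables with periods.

CVCC.CCVCC.CVC.CCVCC.CV.CVCC

Nuclei (vowels): u, u, e, u, u, o → 6 syllables.
Between /u/ (V1) and /u/ (V2): /slsj/ — longest licit onset from the right is /sj/, leaving /sl/ as coda.
Between /u/ (V2) and /e/ (V3): /jpv/ splits as /jp/ + /v/ (/v/ is the longest suffix that is a licit onset).
Between /e/ (V3) and /u/ (V4): /gpw/ splits as /g/ + /pw/ (/pw/ is the longest suffix that is a licit onset).
Between /u/ (V4) and /u/ (V5): /lhl/ — longest licit onset from the right is /l/, leaving /lh/ as coda.
Between /u/ (V5) and /o/ (V6): /g/ is a single consonant, so it becomes the next onset.
So the parse is susl.sjujp.veg.pwulh.lu.gosn.
Mapping each syllable to C/V: /susl/ → CVCC, /sjujp/ → CCVCC, /veg/ → CVC, /pwulh/ → CCVCC, /lu/ → CV, /gosn/ → CVCC.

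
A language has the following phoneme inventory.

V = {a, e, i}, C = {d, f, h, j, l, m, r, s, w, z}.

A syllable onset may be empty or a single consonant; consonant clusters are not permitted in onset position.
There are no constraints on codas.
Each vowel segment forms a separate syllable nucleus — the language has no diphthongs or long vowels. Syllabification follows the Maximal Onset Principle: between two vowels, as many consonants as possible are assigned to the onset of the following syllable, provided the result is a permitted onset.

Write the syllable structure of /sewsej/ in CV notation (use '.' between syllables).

CVC.CVC

The vowels are e, e — 2 nuclei, so 2 syllables.
/e…e/ gap (V1→V2): cluster /ws/ — the longest permitted-onset suffix is /s/; onset = /s/, preceding coda = /w/.
Putting it together: sew.sej.
Mapping each syllable to C/V: /sew/ → CVC, /sej/ → CVC.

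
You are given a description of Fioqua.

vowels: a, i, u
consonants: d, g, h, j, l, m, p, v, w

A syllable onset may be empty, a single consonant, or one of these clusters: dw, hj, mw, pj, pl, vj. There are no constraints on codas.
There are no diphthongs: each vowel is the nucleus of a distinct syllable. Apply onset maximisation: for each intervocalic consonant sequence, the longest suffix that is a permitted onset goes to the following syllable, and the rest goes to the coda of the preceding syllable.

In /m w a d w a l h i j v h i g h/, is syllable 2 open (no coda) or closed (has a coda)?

closed

Vowels present: a, a, i, i; each is a nucleus, giving 4 syllables.
σ1/σ2 boundary: /dw/ is a licit onset in full, so it all attaches to the next syllable.
σ2/σ3 boundary: /lh/ splits as /l/ + /h/ (/h/ is the longest suffix that is a licit onset).
σ3/σ4 boundary: /jvh/; trying suffixes from longest down, /h/ is the first permitted one, so coda /jv/ | onset /h/.
So the parse is mwa.dwal.hijv.high.
Syllable 2 is /dwal/ with coda /l/, so it is closed.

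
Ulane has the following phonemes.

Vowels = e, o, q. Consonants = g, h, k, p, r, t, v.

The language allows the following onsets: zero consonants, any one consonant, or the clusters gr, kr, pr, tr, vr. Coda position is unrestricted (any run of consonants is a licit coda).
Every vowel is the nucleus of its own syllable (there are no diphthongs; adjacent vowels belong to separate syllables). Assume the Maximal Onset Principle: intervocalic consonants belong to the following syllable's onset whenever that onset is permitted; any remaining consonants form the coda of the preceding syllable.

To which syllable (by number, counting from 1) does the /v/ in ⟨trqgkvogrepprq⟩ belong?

Nuclei (vowels): q, o, e, q → 4 syllables.
V1 /q/ – V2 /o/: /gkv/ splits as /gk/ + /v/ (/v/ is the longest suffix that is a licit onset).
V2 /o/ – V3 /e/: /gr/ is a licit onset in full, so it all attaches to the next syllable.
V3 /e/ – V4 /q/: /ppr/ — longest licit onset from the right is /pr/, leaving /p/ as coda.
Putting it together: trqgk.vo.grep.prq.
The /v/ is in the onset of syllable 2 (/vo/).

2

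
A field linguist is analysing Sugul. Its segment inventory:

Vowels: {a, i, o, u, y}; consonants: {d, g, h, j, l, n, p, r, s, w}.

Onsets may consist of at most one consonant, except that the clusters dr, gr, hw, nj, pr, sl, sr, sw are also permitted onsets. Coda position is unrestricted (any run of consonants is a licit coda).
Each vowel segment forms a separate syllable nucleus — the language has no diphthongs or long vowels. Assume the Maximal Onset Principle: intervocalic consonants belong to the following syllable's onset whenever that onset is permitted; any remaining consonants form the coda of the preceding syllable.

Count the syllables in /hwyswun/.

2

Nuclei (vowels): y, u → 2 syllables.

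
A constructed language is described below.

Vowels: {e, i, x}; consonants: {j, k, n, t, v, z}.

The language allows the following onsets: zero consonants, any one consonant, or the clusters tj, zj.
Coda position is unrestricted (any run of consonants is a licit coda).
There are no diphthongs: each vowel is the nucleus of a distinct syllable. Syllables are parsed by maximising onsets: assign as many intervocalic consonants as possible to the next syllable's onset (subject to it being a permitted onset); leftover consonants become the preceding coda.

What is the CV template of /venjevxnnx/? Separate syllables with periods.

Vowels present: e, e, x, x; each is a nucleus, giving 4 syllables.
Between /e/ (V1) and /e/ (V2): /nj/ — longest licit onset from the right is /j/, leaving /n/ as coda.
Between /e/ (V2) and /x/ (V3): /v/ is a single consonant, so it becomes the next onset.
Between /x/ (V3) and /x/ (V4): /nn/ — longest licit onset from the right is /n/, leaving /n/ as coda.
Putting it together: ven.je.vxn.nx.
Mapping each syllable to C/V: /ven/ → CVC, /je/ → CV, /vxn/ → CVC, /nx/ → CV.

CVC.CV.CVC.CV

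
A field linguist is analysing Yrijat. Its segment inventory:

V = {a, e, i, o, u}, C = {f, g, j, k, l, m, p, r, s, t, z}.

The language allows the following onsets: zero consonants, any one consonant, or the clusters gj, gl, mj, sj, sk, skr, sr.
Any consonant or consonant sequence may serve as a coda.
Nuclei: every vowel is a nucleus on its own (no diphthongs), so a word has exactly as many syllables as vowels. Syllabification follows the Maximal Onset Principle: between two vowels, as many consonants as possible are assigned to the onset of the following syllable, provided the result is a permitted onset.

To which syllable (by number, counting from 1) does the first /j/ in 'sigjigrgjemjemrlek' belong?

Vowels present: i, i, e, e, e; each is a nucleus, giving 5 syllables.
/i…i/ gap (V1→V2): /gj/ — entire cluster is a permitted onset → onset /gj/, coda ∅.
/i…e/ gap (V2→V3): /grgj/ — longest licit onset from the right is /gj/, leaving /gr/ as coda.
/e…e/ gap (V3→V4): cluster /mj/ — /mj/ is itself a permitted onset, so the whole cluster goes right; preceding coda = ∅.
/e…e/ gap (V4→V5): /mrl/; trying suffixes from longest down, /l/ is the first permitted one, so coda /mr/ | onset /l/.
Syllabification: si.gjigr.gje.mjemr.lek.
The first /j/ is in the onset of syllable 2 (/gjigr/).

2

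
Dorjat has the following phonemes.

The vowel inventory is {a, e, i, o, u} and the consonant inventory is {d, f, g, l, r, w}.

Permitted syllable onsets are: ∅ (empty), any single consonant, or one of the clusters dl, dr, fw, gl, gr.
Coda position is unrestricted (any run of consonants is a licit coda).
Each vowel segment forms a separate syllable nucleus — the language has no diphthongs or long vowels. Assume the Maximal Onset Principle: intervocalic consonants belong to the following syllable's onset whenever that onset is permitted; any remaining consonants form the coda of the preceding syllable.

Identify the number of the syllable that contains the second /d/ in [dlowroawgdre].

Vowels present: o, o, a, e; each is a nucleus, giving 4 syllables.
Between /o/ (V1) and /o/ (V2): /wr/; trying suffixes from longest down, /r/ is the first permitted one, so coda /w/ | onset /r/.
Between /o/ (V2) and /a/ (V3): nothing intervenes; syllable break is V.V.
Between /a/ (V3) and /e/ (V4): cluster /wgdr/ — the longest permitted-onset suffix is /dr/; onset = /dr/, preceding coda = /wg/.
Result: dlow.ro.awg.dre.
The second /d/ is in the onset of syllable 4 (/dre/).

4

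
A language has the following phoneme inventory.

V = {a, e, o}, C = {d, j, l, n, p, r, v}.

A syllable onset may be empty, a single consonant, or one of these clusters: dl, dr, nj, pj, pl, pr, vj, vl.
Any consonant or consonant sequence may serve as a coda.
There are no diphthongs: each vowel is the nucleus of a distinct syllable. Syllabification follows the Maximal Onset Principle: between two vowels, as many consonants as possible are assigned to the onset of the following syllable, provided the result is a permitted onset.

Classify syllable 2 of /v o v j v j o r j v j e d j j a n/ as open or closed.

closed

The vowels are o, o, e, a — 4 nuclei, so 4 syllables.
V1 /o/ – V2 /o/: /vjvj/ splits as /vj/ + /vj/ (/vj/ is the longest suffix that is a licit onset).
V2 /o/ – V3 /e/: /rjvj/; trying suffixes from longest down, /vj/ is the first permitted one, so coda /rj/ | onset /vj/.
V3 /e/ – V4 /a/: /djj/ splits as /dj/ + /j/ (/j/ is the longest suffix that is a licit onset).
Result: vovj.vjorj.vjedj.jan.
Syllable 2 is /vjorj/ with coda /rj/, so it is closed.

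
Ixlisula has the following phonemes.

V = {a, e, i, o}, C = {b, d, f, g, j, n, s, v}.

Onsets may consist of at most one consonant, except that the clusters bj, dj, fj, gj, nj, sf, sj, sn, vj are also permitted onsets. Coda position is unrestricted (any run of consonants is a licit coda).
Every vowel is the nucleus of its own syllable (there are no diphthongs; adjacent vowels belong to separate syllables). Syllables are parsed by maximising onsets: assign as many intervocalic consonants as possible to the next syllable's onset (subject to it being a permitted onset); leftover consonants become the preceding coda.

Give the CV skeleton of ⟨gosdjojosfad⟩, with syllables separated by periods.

The vowels are o, o, o, a — 4 nuclei, so 4 syllables.
V1 /o/ – V2 /o/: /sdj/ splits as /s/ + /dj/ (/dj/ is the longest suffix that is a licit onset).
V2 /o/ – V3 /o/: /j/ is a single consonant, so it becomes the next onset.
V3 /o/ – V4 /a/: cluster /sf/ — /sf/ is itself a permitted onset, so the whole cluster goes right; preceding coda = ∅.
Result: gos.djo.jo.sfad.
Mapping each syllable to C/V: /gos/ → CVC, /djo/ → CCV, /jo/ → CV, /sfad/ → CCVC.

CVC.CCV.CV.CCVC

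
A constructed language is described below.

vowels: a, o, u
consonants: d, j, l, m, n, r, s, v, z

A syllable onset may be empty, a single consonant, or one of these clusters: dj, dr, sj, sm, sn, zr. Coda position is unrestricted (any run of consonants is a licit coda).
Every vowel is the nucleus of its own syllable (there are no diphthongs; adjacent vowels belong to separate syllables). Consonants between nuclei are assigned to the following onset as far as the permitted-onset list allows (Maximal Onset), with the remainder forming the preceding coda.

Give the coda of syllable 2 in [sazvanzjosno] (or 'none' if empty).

The vowels are a, a, o, o — 4 nuclei, so 4 syllables.
Between /a/ (V1) and /a/ (V2): cluster /zv/ — the longest permitted-onset suffix is /v/; onset = /v/, preceding coda = /z/.
Between /a/ (V2) and /o/ (V3): /nzj/ — longest licit onset from the right is /j/, leaving /nz/ as coda.
Between /o/ (V3) and /o/ (V4): /sn/ is a licit onset in full, so it all attaches to the next syllable.
Putting it together: saz.vanz.jo.sno.
Syllable 2 is /vanz/: onset /v/, nucleus /a/, coda /nz/.

nz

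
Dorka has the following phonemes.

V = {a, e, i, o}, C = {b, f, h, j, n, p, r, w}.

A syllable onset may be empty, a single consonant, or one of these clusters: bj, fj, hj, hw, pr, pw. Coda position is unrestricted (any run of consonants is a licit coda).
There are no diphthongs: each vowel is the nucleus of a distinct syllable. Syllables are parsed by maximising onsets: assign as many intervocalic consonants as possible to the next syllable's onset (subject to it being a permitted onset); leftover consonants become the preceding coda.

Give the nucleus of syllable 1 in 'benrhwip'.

Nuclei (vowels): e, i → 2 syllables.
The first nucleus (vowel 1 from the left) is /e/.

e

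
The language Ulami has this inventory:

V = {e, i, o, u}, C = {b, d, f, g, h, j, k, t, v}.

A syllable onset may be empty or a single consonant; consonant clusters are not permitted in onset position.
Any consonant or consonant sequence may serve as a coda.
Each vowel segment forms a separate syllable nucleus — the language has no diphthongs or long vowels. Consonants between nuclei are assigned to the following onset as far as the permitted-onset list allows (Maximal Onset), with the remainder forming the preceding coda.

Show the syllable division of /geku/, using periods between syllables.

ge.ku

The vowels are e, u — 2 nuclei, so 2 syllables.
Between /e/ (V1) and /u/ (V2): just /k/ — single C goes to the following onset.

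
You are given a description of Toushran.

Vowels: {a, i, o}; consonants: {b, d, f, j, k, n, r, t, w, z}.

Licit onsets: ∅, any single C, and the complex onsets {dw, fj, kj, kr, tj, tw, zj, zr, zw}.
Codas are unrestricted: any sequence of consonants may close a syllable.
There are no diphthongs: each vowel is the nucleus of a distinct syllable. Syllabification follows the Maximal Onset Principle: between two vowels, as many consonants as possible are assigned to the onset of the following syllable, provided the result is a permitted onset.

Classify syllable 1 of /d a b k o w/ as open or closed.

closed

Vowels present: a, o; each is a nucleus, giving 2 syllables.
σ1/σ2 boundary: cluster /bk/ — the longest permitted-onset suffix is /k/; onset = /k/, preceding coda = /b/.
Putting it together: dab.kow.
Syllable 1 is /dab/ with coda /b/, so it is closed.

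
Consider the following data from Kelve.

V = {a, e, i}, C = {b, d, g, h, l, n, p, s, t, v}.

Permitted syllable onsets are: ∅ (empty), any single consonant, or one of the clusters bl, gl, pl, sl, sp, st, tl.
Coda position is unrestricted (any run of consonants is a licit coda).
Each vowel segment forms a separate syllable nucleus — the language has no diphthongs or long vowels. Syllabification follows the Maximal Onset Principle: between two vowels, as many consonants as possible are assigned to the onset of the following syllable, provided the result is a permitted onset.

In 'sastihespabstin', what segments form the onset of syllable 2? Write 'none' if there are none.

Nuclei (vowels): a, i, e, a, i → 5 syllables.
σ1/σ2 boundary: cluster /st/ — /st/ is itself a permitted onset, so the whole cluster goes right; preceding coda = ∅.
σ2/σ3 boundary: /h/ is a single consonant, so it becomes the next onset.
σ3/σ4 boundary: /sp/ is a licit onset in full, so it all attaches to the next syllable.
σ4/σ5 boundary: cluster /bst/ — the longest permitted-onset suffix is /st/; onset = /st/, preceding coda = /b/.
Result: sa.sti.he.spab.stin.
Syllable 2 is /sti/: onset /st/, nucleus /i/, coda ∅.

st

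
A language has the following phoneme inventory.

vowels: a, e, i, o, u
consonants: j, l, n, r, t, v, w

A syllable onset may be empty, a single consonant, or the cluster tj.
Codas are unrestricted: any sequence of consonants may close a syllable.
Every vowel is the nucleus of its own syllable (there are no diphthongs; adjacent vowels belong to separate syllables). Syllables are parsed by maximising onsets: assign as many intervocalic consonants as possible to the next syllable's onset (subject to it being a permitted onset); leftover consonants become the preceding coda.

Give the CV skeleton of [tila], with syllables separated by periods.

Vowels present: i, a; each is a nucleus, giving 2 syllables.
Between /i/ (V1) and /a/ (V2): /l/ is a single consonant, so it becomes the next onset.
Syllabification: ti.la.
Mapping each syllable to C/V: /ti/ → CV, /la/ → CV.

CV.CV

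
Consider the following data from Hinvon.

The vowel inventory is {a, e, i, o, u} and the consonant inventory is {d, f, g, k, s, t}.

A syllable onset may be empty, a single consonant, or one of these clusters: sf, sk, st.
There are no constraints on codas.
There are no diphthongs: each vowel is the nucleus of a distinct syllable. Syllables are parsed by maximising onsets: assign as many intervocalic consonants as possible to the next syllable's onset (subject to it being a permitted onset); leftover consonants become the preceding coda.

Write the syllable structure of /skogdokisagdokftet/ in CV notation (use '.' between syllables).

CCVC.CV.CV.CVC.CVCC.CVC

Vowels present: o, o, i, a, o, e; each is a nucleus, giving 6 syllables.
V1 /o/ – V2 /o/: /gd/ — longest licit onset from the right is /d/, leaving /g/ as coda.
V2 /o/ – V3 /i/: /k/ is a single consonant, so it becomes the next onset.
V3 /i/ – V4 /a/: /s/ is a single consonant, so it becomes the next onset.
V4 /a/ – V5 /o/: /gd/; trying suffixes from longest down, /d/ is the first permitted one, so coda /g/ | onset /d/.
V5 /o/ – V6 /e/: /kft/ — longest licit onset from the right is /t/, leaving /kf/ as coda.
So the parse is skog.do.ki.sag.dokf.tet.
Mapping each syllable to C/V: /skog/ → CCVC, /do/ → CV, /ki/ → CV, /sag/ → CVC, /dokf/ → CVCC, /tet/ → CVC.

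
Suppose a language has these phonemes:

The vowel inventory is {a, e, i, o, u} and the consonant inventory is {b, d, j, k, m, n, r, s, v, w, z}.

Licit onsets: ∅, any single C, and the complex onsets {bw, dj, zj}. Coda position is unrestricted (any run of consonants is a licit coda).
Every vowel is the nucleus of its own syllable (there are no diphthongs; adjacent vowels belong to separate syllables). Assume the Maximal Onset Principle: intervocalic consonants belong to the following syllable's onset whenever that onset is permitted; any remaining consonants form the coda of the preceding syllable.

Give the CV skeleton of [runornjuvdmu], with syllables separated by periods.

The vowels are u, o, u, u — 4 nuclei, so 4 syllables.
V1 /u/ – V2 /o/: /n/ is a single consonant, so it becomes the next onset.
V2 /o/ – V3 /u/: /rnj/; trying suffixes from longest down, /j/ is the first permitted one, so coda /rn/ | onset /j/.
V3 /u/ – V4 /u/: cluster /vdm/ — the longest permitted-onset suffix is /m/; onset = /m/, preceding coda = /vd/.
Result: ru.norn.juvd.mu.
Mapping each syllable to C/V: /ru/ → CV, /norn/ → CVCC, /juvd/ → CVCC, /mu/ → CV.

CV.CVCC.CVCC.CV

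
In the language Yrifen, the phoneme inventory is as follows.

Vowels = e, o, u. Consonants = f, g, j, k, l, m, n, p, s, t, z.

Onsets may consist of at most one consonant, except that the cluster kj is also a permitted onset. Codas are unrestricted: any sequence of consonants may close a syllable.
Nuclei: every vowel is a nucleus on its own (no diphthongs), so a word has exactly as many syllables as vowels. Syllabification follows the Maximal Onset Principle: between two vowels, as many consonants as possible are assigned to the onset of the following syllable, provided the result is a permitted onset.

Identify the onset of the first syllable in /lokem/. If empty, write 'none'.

Vowels present: o, e; each is a nucleus, giving 2 syllables.
V1 /o/ – V2 /e/: just /k/ — single C goes to the following onset.
Syllabification: lo.kem.
Syllable 1 is /lo/: onset /l/, nucleus /o/, coda ∅.

l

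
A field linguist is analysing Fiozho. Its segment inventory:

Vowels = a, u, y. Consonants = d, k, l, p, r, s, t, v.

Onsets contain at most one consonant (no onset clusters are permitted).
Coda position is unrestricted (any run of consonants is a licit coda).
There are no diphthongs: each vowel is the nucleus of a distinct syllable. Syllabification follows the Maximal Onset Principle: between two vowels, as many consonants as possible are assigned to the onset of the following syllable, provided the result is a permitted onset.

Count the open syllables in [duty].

Nuclei (vowels): u, y → 2 syllables.
σ1/σ2 boundary: just /t/ — single C goes to the following onset.
Result: du.ty.
Classifying each syllable: /du/ (open), /ty/ (open).
Open syllables: 2.

2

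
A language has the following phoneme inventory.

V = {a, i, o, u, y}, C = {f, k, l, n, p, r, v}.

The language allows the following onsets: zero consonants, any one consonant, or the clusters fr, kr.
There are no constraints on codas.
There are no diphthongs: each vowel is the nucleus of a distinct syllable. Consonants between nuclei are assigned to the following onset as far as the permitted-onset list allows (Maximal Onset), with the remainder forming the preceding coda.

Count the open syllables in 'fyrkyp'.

0

The vowels are y, y — 2 nuclei, so 2 syllables.
V1 /y/ – V2 /y/: /rk/; trying suffixes from longest down, /k/ is the first permitted one, so coda /r/ | onset /k/.
Putting it together: fyr.kyp.
Classifying each syllable: /fyr/ (closed), /kyp/ (closed).
Open syllables: 0.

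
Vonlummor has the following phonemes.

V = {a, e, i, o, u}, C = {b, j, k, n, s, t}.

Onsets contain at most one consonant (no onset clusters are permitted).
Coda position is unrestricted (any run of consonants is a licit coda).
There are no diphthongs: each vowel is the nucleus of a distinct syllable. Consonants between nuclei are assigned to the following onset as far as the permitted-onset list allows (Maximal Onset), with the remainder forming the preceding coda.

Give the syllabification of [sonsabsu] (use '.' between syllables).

son.sab.su

Vowels present: o, a, u; each is a nucleus, giving 3 syllables.
V1 /o/ – V2 /a/: /ns/; trying suffixes from longest down, /s/ is the first permitted one, so coda /n/ | onset /s/.
V2 /a/ – V3 /u/: /bs/; trying suffixes from longest down, /s/ is the first permitted one, so coda /b/ | onset /s/.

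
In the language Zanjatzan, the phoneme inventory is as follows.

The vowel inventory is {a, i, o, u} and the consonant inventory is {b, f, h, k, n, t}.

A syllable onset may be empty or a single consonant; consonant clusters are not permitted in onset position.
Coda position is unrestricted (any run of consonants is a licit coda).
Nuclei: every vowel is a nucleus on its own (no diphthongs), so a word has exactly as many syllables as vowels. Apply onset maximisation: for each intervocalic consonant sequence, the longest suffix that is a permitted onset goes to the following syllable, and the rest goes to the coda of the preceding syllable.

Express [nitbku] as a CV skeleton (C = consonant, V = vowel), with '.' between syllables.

CVCC.CV

The vowels are i, u — 2 nuclei, so 2 syllables.
/i…u/ gap (V1→V2): /tbk/ splits as /tb/ + /k/ (/k/ is the longest suffix that is a licit onset).
So the parse is nitb.ku.
Mapping each syllable to C/V: /nitb/ → CVCC, /ku/ → CV.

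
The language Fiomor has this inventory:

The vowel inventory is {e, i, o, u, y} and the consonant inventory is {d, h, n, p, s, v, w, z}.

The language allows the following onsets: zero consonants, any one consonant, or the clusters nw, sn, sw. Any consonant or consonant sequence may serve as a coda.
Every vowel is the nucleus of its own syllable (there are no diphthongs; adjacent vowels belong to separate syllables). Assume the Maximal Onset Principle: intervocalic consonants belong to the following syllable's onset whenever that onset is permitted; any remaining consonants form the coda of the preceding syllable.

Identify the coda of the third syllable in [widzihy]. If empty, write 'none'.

none

Nuclei (vowels): i, i, y → 3 syllables.
σ1/σ2 boundary: /dz/ splits as /d/ + /z/ (/z/ is the longest suffix that is a licit onset).
σ2/σ3 boundary: /h/ is a single consonant, so it becomes the next onset.
So the parse is wid.zi.hy.
Syllable 3 is /hy/: onset /h/, nucleus /y/, coda ∅.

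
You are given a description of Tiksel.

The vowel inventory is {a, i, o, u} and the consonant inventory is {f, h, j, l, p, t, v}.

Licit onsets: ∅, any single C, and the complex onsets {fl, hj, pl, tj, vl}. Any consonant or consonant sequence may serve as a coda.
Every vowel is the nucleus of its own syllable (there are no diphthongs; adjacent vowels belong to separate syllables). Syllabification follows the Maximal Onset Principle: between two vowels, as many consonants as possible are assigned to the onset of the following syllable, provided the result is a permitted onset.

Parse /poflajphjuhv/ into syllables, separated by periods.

po.flajp.hjuhv

Nuclei (vowels): o, a, u → 3 syllables.
σ1/σ2 boundary: cluster /fl/ — /fl/ is itself a permitted onset, so the whole cluster goes right; preceding coda = ∅.
σ2/σ3 boundary: /jphj/; trying suffixes from longest down, /hj/ is the first permitted one, so coda /jp/ | onset /hj/.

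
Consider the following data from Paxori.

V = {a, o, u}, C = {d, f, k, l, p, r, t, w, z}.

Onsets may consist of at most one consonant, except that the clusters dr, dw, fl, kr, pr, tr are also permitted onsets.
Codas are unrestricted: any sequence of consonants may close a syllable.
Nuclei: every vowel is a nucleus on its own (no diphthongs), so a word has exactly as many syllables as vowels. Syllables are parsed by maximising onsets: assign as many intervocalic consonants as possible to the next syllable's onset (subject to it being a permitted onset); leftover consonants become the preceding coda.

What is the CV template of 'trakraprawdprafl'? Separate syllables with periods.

CCV.CCV.CCVCC.CCVCC

Nuclei (vowels): a, a, a, a → 4 syllables.
Between /a/ (V1) and /a/ (V2): /kr/ is a licit onset in full, so it all attaches to the next syllable.
Between /a/ (V2) and /a/ (V3): /pr/ is a licit onset in full, so it all attaches to the next syllable.
Between /a/ (V3) and /a/ (V4): /wdpr/ — longest licit onset from the right is /pr/, leaving /wd/ as coda.
Result: tra.kra.prawd.prafl.
Mapping each syllable to C/V: /tra/ → CCV, /kra/ → CCV, /prawd/ → CCVCC, /prafl/ → CCVCC.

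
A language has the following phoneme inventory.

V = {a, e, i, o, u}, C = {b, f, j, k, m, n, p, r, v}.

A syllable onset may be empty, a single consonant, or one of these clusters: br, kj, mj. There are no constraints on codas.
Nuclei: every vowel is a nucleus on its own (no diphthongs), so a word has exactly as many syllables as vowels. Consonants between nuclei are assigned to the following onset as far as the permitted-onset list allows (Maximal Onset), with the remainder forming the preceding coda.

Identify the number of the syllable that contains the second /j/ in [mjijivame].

The vowels are i, i, a, e — 4 nuclei, so 4 syllables.
V1 /i/ – V2 /i/: just /j/ — single C goes to the following onset.
V2 /i/ – V3 /a/: /v/ is a single consonant, so it becomes the next onset.
V3 /a/ – V4 /e/: just /m/ — single C goes to the following onset.
Putting it together: mji.ji.va.me.
The second /j/ is in the onset of syllable 2 (/ji/).

2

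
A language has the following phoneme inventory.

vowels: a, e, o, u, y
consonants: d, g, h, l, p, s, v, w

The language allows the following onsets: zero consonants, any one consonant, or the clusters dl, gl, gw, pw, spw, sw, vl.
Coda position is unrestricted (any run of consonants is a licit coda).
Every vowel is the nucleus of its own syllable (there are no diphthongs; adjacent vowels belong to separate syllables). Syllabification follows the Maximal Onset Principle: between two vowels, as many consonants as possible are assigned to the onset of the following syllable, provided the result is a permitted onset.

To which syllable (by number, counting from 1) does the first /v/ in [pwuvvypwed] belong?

1

Nuclei (vowels): u, y, e → 3 syllables.
Between /u/ (V1) and /y/ (V2): cluster /vv/ — the longest permitted-onset suffix is /v/; onset = /v/, preceding coda = /v/.
Between /y/ (V2) and /e/ (V3): /pw/ — entire cluster is a permitted onset → onset /pw/, coda ∅.
Result: pwuv.vy.pwed.
The first /v/ is in the coda of syllable 1 (/pwuv/).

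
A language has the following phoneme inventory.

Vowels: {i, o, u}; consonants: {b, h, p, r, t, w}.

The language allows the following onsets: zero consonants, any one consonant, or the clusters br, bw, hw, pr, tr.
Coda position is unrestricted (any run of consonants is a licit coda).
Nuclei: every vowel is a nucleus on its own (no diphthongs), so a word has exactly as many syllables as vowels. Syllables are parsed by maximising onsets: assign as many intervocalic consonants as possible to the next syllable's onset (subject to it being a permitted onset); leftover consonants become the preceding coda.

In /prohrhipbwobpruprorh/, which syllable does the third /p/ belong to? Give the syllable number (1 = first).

Vowels present: o, i, o, u, o; each is a nucleus, giving 5 syllables.
σ1/σ2 boundary: cluster /hrh/ — the longest permitted-onset suffix is /h/; onset = /h/, preceding coda = /hr/.
σ2/σ3 boundary: /pbw/ splits as /p/ + /bw/ (/bw/ is the longest suffix that is a licit onset).
σ3/σ4 boundary: cluster /bpr/ — the longest permitted-onset suffix is /pr/; onset = /pr/, preceding coda = /b/.
σ4/σ5 boundary: /pr/ — entire cluster is a permitted onset → onset /pr/, coda ∅.
Syllabification: prohr.hip.bwob.pru.prorh.
The third /p/ is in the onset of syllable 4 (/pru/).

4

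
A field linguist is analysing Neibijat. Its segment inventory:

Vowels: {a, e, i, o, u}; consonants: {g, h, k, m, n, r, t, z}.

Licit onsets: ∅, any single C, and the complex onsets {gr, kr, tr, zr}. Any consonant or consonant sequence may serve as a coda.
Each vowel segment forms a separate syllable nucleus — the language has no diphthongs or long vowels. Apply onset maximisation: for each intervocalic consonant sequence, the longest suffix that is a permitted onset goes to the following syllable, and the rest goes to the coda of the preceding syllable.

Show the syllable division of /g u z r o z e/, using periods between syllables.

gu.zro.ze

Vowels present: u, o, e; each is a nucleus, giving 3 syllables.
Between /u/ (V1) and /o/ (V2): /zr/ is a licit onset in full, so it all attaches to the next syllable.
Between /o/ (V2) and /e/ (V3): /z/ → onset of the next syllable (single consonants are always licit onsets).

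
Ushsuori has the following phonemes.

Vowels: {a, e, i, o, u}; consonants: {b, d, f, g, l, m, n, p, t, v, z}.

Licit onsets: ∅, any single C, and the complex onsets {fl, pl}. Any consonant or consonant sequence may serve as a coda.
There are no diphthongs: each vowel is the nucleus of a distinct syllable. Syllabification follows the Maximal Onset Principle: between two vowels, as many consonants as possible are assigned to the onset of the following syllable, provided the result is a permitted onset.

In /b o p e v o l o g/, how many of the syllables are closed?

Vowels present: o, e, o, o; each is a nucleus, giving 4 syllables.
σ1/σ2 boundary: /p/ is a single consonant, so it becomes the next onset.
σ2/σ3 boundary: /v/ is a single consonant, so it becomes the next onset.
σ3/σ4 boundary: just /l/ — single C goes to the following onset.
Result: bo.pe.vo.log.
Classifying each syllable: /bo/ (open), /pe/ (open), /vo/ (open), /log/ (closed).
Closed syllables: 1.

1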